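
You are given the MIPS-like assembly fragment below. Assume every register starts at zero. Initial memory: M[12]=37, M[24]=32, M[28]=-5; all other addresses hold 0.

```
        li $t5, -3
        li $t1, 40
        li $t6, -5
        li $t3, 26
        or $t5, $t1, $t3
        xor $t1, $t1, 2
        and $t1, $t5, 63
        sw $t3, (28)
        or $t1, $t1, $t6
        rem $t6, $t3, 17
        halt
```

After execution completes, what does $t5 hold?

58

after li $t5, -3: $t5=-3
after li $t1, 40: $t1=40
after li $t6, -5: $t6=-5
after li $t3, 26: $t3=26
after or $t5, $t1, $t3: $t5=40|26=58
after xor $t1, $t1, 2: $t1=40^2=42
after and $t1, $t5, 63: $t1=58&63=58
sw $t3, (28) → M[28]=26
after or $t1, $t1, $t6: $t1=58|(-5)=-5
after rem $t6, $t3, 17: $t6=26%17=9
halt.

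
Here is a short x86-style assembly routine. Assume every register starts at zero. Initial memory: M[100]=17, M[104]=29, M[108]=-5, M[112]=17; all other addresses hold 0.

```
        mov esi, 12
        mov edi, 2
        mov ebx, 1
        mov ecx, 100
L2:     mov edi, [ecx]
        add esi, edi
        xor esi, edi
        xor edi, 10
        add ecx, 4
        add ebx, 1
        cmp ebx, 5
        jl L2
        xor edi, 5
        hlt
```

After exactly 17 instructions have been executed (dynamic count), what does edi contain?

23

after mov esi, 12: esi=12
after mov edi, 2: edi=2
after mov ebx, 1: ebx=1
after mov ecx, 100: ecx=100
after mov edi, [ecx]: edi=M[100]=17
after add esi, edi: esi=12+17=29
after xor esi, edi: esi=29^17=12
after xor edi, 10: edi=17^10=27
after add ecx, 4: ecx=100+4=104
after add ebx, 1: ebx=1+1=2
cmp ebx, 5  (cmp 2,5)
jl L2: taken
after mov edi, [ecx]: edi=M[104]=29
after add esi, edi: esi=12+29=41
after xor esi, edi: esi=41^29=52
after xor edi, 10: edi=29^10=23
after add ecx, 4: ecx=104+4=108
After step 17: edi = 23.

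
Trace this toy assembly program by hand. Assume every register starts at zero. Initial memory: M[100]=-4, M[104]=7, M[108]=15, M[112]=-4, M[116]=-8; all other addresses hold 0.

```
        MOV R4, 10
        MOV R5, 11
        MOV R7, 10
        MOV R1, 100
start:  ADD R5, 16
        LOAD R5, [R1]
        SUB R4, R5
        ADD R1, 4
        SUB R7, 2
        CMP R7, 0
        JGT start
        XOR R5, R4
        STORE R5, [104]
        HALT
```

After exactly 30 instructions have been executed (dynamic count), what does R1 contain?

MOV R4, 10 → R4=10
MOV R5, 11 → R5=11
MOV R7, 10 → R7=10
MOV R1, 100 → R1=100
ADD R5, 16 → R5=11+16=27
LOAD R5, [R1] → R5=M[100]=-4
SUB R4, R5 → R4=10-(-4)=14
ADD R1, 4 → R1=100+4=104
SUB R7, 2 → R7=10-2=8
CMP R7, 0  (cmp 8,0)
JGT start: taken
ADD R5, 16 → R5=(-4)+16=12
LOAD R5, [R1] → R5=M[104]=7
SUB R4, R5 → R4=14-7=7
ADD R1, 4 → R1=104+4=108
SUB R7, 2 → R7=8-2=6
CMP R7, 0  (cmp 6,0)
JGT start: taken
ADD R5, 16 → R5=7+16=23
LOAD R5, [R1] → R5=M[108]=15
SUB R4, R5 → R4=7-15=-8
ADD R1, 4 → R1=108+4=112
SUB R7, 2 → R7=6-2=4
CMP R7, 0  (cmp 4,0)
JGT start: taken
ADD R5, 16 → R5=15+16=31
LOAD R5, [R1] → R5=M[112]=-4
SUB R4, R5 → R4=(-8)-(-4)=-4
ADD R1, 4 → R1=112+4=116
SUB R7, 2 → R7=4-2=2
After step 30: R1 = 116.

116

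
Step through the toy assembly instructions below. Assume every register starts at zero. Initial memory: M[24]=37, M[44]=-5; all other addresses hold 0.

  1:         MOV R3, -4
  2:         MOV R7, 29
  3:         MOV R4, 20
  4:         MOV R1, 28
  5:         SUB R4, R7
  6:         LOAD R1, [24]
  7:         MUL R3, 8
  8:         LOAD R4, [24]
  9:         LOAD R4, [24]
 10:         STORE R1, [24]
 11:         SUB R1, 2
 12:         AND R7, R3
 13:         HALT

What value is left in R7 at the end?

after MOV R3, -4: R3=-4
after MOV R7, 29: R7=29
after MOV R4, 20: R4=20
after MOV R1, 28: R1=28
after SUB R4, R7: R4=20-29=-9
after LOAD R1, [24]: R1=M[24]=37
after MUL R3, 8: R3=(-4)*8=-32
after LOAD R4, [24]: R4=M[24]=37
after LOAD R4, [24]: R4=M[24]=37
STORE R1, [24] → M[24]=37
after SUB R1, 2: R1=37-2=35
after AND R7, R3: R7=29&(-32)=0
halt.

0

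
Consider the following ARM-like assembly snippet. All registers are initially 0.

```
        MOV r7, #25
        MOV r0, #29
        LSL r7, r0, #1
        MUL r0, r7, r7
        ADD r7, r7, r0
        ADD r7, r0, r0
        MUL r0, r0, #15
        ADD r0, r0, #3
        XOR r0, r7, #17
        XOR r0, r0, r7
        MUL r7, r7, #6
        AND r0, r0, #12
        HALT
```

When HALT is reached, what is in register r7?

after MOV r7, #25: r7=25
after MOV r0, #29: r0=29
after LSL r7, r0, #1: r7=29<<1=58
after MUL r0, r7, r7: r0=58*58=3364
after ADD r7, r7, r0: r7=58+3364=3422
after ADD r7, r0, r0: r7=3364+3364=6728
after MUL r0, r0, #15: r0=3364*15=50460
after ADD r0, r0, #3: r0=50460+3=50463
after XOR r0, r7, #17: r0=6728^17=6745
after XOR r0, r0, r7: r0=6745^6728=17
after MUL r7, r7, #6: r7=6728*6=40368
after AND r0, r0, #12: r0=17&12=0
halt.

40368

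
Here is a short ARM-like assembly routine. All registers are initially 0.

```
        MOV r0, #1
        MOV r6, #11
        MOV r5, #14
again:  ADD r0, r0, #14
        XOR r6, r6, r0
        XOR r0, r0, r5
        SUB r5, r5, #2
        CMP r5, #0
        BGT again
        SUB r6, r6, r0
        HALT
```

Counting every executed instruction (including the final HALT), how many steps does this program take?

MOV r0, #1 → r0=1
MOV r6, #11 → r6=11
MOV r5, #14 → r5=14
ADD r0, r0, #14 → r0=1+14=15
XOR r6, r6, r0 → r6=11^15=4
XOR r0, r0, r5 → r0=15^14=1
SUB r5, r5, #2 → r5=14-2=12
CMP r5, #0  (cmp 12,0)
BGT again: taken
ADD r0, r0, #14 → r0=1+14=15
XOR r6, r6, r0 → r6=4^15=11
XOR r0, r0, r5 → r0=15^12=3
SUB r5, r5, #2 → r5=12-2=10
CMP r5, #0  (cmp 10,0)
BGT again: taken
ADD r0, r0, #14 → r0=3+14=17
XOR r6, r6, r0 → r6=11^17=26
XOR r0, r0, r5 → r0=17^10=27
SUB r5, r5, #2 → r5=10-2=8
CMP r5, #0  (cmp 8,0)
BGT again: taken
ADD r0, r0, #14 → r0=27+14=41
XOR r6, r6, r0 → r6=26^41=51
XOR r0, r0, r5 → r0=41^8=33
SUB r5, r5, #2 → r5=8-2=6
CMP r5, #0  (cmp 6,0)
BGT again: taken
ADD r0, r0, #14 → r0=33+14=47
XOR r6, r6, r0 → r6=51^47=28
XOR r0, r0, r5 → r0=47^6=41
SUB r5, r5, #2 → r5=6-2=4
CMP r5, #0  (cmp 4,0)
BGT again: taken
ADD r0, r0, #14 → r0=41+14=55
XOR r6, r6, r0 → r6=28^55=43
XOR r0, r0, r5 → r0=55^4=51
SUB r5, r5, #2 → r5=4-2=2
CMP r5, #0  (cmp 2,0)
BGT again: taken
ADD r0, r0, #14 → r0=51+14=65
XOR r6, r6, r0 → r6=43^65=106
XOR r0, r0, r5 → r0=65^2=67
SUB r5, r5, #2 → r5=2-2=0
CMP r5, #0  (cmp 0,0)
BGT again: not taken
SUB r6, r6, r0 → r6=106-67=39
halt.
Total executed instructions: 47.

47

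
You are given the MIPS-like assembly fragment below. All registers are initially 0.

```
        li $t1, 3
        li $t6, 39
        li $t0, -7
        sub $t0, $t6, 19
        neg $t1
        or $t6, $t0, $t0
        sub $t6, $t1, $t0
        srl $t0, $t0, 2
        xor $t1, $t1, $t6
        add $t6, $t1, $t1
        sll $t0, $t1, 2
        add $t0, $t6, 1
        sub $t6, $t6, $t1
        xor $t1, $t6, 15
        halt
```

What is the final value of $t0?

41

li $t1, 3 → $t1=3
li $t6, 39 → $t6=39
li $t0, -7 → $t0=-7
sub $t0, $t6, 19 → $t0=39-19=20
neg $t1 → $t1=-(3)=-3
or $t6, $t0, $t0 → $t6=20|20=20
sub $t6, $t1, $t0 → $t6=(-3)-20=-23
srl $t0, $t0, 2 → $t0=20>>2=5
xor $t1, $t1, $t6 → $t1=(-3)^(-23)=20
add $t6, $t1, $t1 → $t6=20+20=40
sll $t0, $t1, 2 → $t0=20<<2=80
add $t0, $t6, 1 → $t0=40+1=41
sub $t6, $t6, $t1 → $t6=40-20=20
xor $t1, $t6, 15 → $t1=20^15=27
halt.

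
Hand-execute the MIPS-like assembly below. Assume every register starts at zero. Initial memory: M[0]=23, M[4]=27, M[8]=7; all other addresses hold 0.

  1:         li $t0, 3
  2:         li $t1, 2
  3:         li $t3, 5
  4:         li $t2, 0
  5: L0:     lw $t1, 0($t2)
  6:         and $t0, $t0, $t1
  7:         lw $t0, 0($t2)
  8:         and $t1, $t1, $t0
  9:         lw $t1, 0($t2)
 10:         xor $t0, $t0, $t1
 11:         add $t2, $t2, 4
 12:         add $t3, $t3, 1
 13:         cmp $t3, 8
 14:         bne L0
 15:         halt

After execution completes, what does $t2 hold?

li $t0, 3 → $t0=3
li $t1, 2 → $t1=2
li $t3, 5 → $t3=5
li $t2, 0 → $t2=0
lw $t1, 0($t2) → $t1=M[0]=23
and $t0, $t0, $t1 → $t0=3&23=3
lw $t0, 0($t2) → $t0=M[0]=23
and $t1, $t1, $t0 → $t1=23&23=23
lw $t1, 0($t2) → $t1=M[0]=23
xor $t0, $t0, $t1 → $t0=23^23=0
add $t2, $t2, 4 → $t2=0+4=4
add $t3, $t3, 1 → $t3=5+1=6
cmp $t3, 8  (cmp 6,8)
bne L0: taken
lw $t1, 0($t2) → $t1=M[4]=27
and $t0, $t0, $t1 → $t0=0&27=0
lw $t0, 0($t2) → $t0=M[4]=27
and $t1, $t1, $t0 → $t1=27&27=27
lw $t1, 0($t2) → $t1=M[4]=27
xor $t0, $t0, $t1 → $t0=27^27=0
add $t2, $t2, 4 → $t2=4+4=8
add $t3, $t3, 1 → $t3=6+1=7
cmp $t3, 8  (cmp 7,8)
bne L0: taken
lw $t1, 0($t2) → $t1=M[8]=7
and $t0, $t0, $t1 → $t0=0&7=0
lw $t0, 0($t2) → $t0=M[8]=7
and $t1, $t1, $t0 → $t1=7&7=7
lw $t1, 0($t2) → $t1=M[8]=7
xor $t0, $t0, $t1 → $t0=7^7=0
add $t2, $t2, 4 → $t2=8+4=12
add $t3, $t3, 1 → $t3=7+1=8
cmp $t3, 8  (cmp 8,8)
bne L0: not taken
halt.

12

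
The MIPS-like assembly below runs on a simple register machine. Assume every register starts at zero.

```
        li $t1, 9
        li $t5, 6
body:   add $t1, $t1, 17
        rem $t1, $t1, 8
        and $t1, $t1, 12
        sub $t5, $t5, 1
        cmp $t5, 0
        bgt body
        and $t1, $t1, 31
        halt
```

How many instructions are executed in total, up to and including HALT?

40

after li $t1, 9: $t1=9
after li $t5, 6: $t5=6
after add $t1, $t1, 17: $t1=9+17=26
after rem $t1, $t1, 8: $t1=26%8=2
after and $t1, $t1, 12: $t1=2&12=0
after sub $t5, $t5, 1: $t5=6-1=5
cmp $t5, 0  (cmp 5,0)
bgt body: taken
after add $t1, $t1, 17: $t1=0+17=17
after rem $t1, $t1, 8: $t1=17%8=1
after and $t1, $t1, 12: $t1=1&12=0
after sub $t5, $t5, 1: $t5=5-1=4
cmp $t5, 0  (cmp 4,0)
bgt body: taken
after add $t1, $t1, 17: $t1=0+17=17
after rem $t1, $t1, 8: $t1=17%8=1
after and $t1, $t1, 12: $t1=1&12=0
after sub $t5, $t5, 1: $t5=4-1=3
cmp $t5, 0  (cmp 3,0)
bgt body: taken
after add $t1, $t1, 17: $t1=0+17=17
after rem $t1, $t1, 8: $t1=17%8=1
after and $t1, $t1, 12: $t1=1&12=0
after sub $t5, $t5, 1: $t5=3-1=2
cmp $t5, 0  (cmp 2,0)
bgt body: taken
after add $t1, $t1, 17: $t1=0+17=17
after rem $t1, $t1, 8: $t1=17%8=1
after and $t1, $t1, 12: $t1=1&12=0
after sub $t5, $t5, 1: $t5=2-1=1
cmp $t5, 0  (cmp 1,0)
bgt body: taken
after add $t1, $t1, 17: $t1=0+17=17
after rem $t1, $t1, 8: $t1=17%8=1
after and $t1, $t1, 12: $t1=1&12=0
after sub $t5, $t5, 1: $t5=1-1=0
cmp $t5, 0  (cmp 0,0)
bgt body: not taken
after and $t1, $t1, 31: $t1=0&31=0
halt.
Total executed instructions: 40.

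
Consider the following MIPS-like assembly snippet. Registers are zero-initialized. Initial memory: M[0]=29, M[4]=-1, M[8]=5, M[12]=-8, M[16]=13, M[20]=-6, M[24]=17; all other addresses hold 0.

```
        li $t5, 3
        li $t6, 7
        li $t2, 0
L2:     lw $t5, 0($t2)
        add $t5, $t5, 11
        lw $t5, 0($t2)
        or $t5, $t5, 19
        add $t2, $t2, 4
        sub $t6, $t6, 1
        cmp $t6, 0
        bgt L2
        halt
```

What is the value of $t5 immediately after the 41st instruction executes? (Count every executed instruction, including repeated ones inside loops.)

31

$t5=3
$t6=7
$t2=0
$t5=M[0]=29
$t5=29+11=40
$t5=M[0]=29
$t5=29|19=31
$t2=0+4=4
$t6=7-1=6
cmp $t6, 0  (cmp 6,0)
bgt L2: taken
$t5=M[4]=-1
$t5=(-1)+11=10
$t5=M[4]=-1
$t5=(-1)|19=-1
$t2=4+4=8
$t6=6-1=5
cmp $t6, 0  (cmp 5,0)
bgt L2: taken
$t5=M[8]=5
$t5=5+11=16
$t5=M[8]=5
$t5=5|19=23
$t2=8+4=12
$t6=5-1=4
cmp $t6, 0  (cmp 4,0)
bgt L2: taken
$t5=M[12]=-8
$t5=(-8)+11=3
$t5=M[12]=-8
$t5=(-8)|19=-5
$t2=12+4=16
$t6=4-1=3
cmp $t6, 0  (cmp 3,0)
bgt L2: taken
$t5=M[16]=13
$t5=13+11=24
$t5=M[16]=13
$t5=13|19=31
$t2=16+4=20
$t6=3-1=2
After step 41: $t5 = 31.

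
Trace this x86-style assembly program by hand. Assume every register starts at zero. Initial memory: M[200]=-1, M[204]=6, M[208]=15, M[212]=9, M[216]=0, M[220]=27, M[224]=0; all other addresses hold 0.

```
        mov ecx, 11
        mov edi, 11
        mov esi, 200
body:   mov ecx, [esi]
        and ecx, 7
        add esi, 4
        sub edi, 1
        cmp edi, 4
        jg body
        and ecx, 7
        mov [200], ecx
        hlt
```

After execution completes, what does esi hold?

after mov ecx, 11: ecx=11
after mov edi, 11: edi=11
after mov esi, 200: esi=200
after mov ecx, [esi]: ecx=M[200]=-1
after and ecx, 7: ecx=(-1)&7=7
after add esi, 4: esi=200+4=204
after sub edi, 1: edi=11-1=10
cmp edi, 4  (cmp 10,4)
jg body: taken
after mov ecx, [esi]: ecx=M[204]=6
after and ecx, 7: ecx=6&7=6
after add esi, 4: esi=204+4=208
after sub edi, 1: edi=10-1=9
cmp edi, 4  (cmp 9,4)
jg body: taken
after mov ecx, [esi]: ecx=M[208]=15
after and ecx, 7: ecx=15&7=7
after add esi, 4: esi=208+4=212
after sub edi, 1: edi=9-1=8
cmp edi, 4  (cmp 8,4)
jg body: taken
after mov ecx, [esi]: ecx=M[212]=9
after and ecx, 7: ecx=9&7=1
after add esi, 4: esi=212+4=216
after sub edi, 1: edi=8-1=7
cmp edi, 4  (cmp 7,4)
jg body: taken
after mov ecx, [esi]: ecx=M[216]=0
after and ecx, 7: ecx=0&7=0
after add esi, 4: esi=216+4=220
after sub edi, 1: edi=7-1=6
cmp edi, 4  (cmp 6,4)
jg body: taken
after mov ecx, [esi]: ecx=M[220]=27
after and ecx, 7: ecx=27&7=3
after add esi, 4: esi=220+4=224
after sub edi, 1: edi=6-1=5
cmp edi, 4  (cmp 5,4)
jg body: taken
after mov ecx, [esi]: ecx=M[224]=0
after and ecx, 7: ecx=0&7=0
after add esi, 4: esi=224+4=228
after sub edi, 1: edi=5-1=4
cmp edi, 4  (cmp 4,4)
jg body: not taken
after and ecx, 7: ecx=0&7=0
mov [200], ecx → M[200]=0
halt.

228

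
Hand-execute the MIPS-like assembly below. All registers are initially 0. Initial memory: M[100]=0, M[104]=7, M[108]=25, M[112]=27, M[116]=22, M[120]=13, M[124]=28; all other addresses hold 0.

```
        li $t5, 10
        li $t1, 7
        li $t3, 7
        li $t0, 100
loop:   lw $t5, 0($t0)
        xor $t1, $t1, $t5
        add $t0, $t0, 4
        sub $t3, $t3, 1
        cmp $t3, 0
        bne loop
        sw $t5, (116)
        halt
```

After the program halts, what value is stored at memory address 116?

28

after li $t5, 10: $t5=10
after li $t1, 7: $t1=7
after li $t3, 7: $t3=7
after li $t0, 100: $t0=100
after lw $t5, 0($t0): $t5=M[100]=0
after xor $t1, $t1, $t5: $t1=7^0=7
after add $t0, $t0, 4: $t0=100+4=104
after sub $t3, $t3, 1: $t3=7-1=6
cmp $t3, 0  (cmp 6,0)
bne loop: taken
after lw $t5, 0($t0): $t5=M[104]=7
after xor $t1, $t1, $t5: $t1=7^7=0
after add $t0, $t0, 4: $t0=104+4=108
after sub $t3, $t3, 1: $t3=6-1=5
cmp $t3, 0  (cmp 5,0)
bne loop: taken
after lw $t5, 0($t0): $t5=M[108]=25
after xor $t1, $t1, $t5: $t1=0^25=25
after add $t0, $t0, 4: $t0=108+4=112
after sub $t3, $t3, 1: $t3=5-1=4
cmp $t3, 0  (cmp 4,0)
bne loop: taken
after lw $t5, 0($t0): $t5=M[112]=27
after xor $t1, $t1, $t5: $t1=25^27=2
after add $t0, $t0, 4: $t0=112+4=116
after sub $t3, $t3, 1: $t3=4-1=3
cmp $t3, 0  (cmp 3,0)
bne loop: taken
after lw $t5, 0($t0): $t5=M[116]=22
after xor $t1, $t1, $t5: $t1=2^22=20
after add $t0, $t0, 4: $t0=116+4=120
after sub $t3, $t3, 1: $t3=3-1=2
cmp $t3, 0  (cmp 2,0)
bne loop: taken
after lw $t5, 0($t0): $t5=M[120]=13
after xor $t1, $t1, $t5: $t1=20^13=25
after add $t0, $t0, 4: $t0=120+4=124
after sub $t3, $t3, 1: $t3=2-1=1
cmp $t3, 0  (cmp 1,0)
bne loop: taken
after lw $t5, 0($t0): $t5=M[124]=28
after xor $t1, $t1, $t5: $t1=25^28=5
after add $t0, $t0, 4: $t0=124+4=128
after sub $t3, $t3, 1: $t3=1-1=0
cmp $t3, 0  (cmp 0,0)
bne loop: not taken
sw $t5, (116) → M[116]=28
halt.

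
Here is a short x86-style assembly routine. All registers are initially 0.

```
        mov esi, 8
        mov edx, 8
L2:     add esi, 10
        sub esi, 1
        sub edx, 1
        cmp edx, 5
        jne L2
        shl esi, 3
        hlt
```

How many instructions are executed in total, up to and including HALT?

19

esi=8
edx=8
esi=8+10=18
esi=18-1=17
edx=8-1=7
cmp edx, 5  (cmp 7,5)
jne L2: taken
esi=17+10=27
esi=27-1=26
edx=7-1=6
cmp edx, 5  (cmp 6,5)
jne L2: taken
esi=26+10=36
esi=36-1=35
edx=6-1=5
cmp edx, 5  (cmp 5,5)
jne L2: not taken
esi=35<<3=280
halt.
Total executed instructions: 19.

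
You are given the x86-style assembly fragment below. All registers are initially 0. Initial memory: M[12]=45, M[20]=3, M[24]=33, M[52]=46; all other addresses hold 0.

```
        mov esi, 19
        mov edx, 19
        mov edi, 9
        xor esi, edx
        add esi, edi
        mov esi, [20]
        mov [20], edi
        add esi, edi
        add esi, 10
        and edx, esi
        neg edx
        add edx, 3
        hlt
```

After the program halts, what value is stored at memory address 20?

9

mov esi, 19 → esi=19
mov edx, 19 → edx=19
mov edi, 9 → edi=9
xor esi, edx → esi=19^19=0
add esi, edi → esi=0+9=9
mov esi, [20] → esi=M[20]=3
mov [20], edi → M[20]=9
add esi, edi → esi=3+9=12
add esi, 10 → esi=12+10=22
and edx, esi → edx=19&22=18
neg edx → edx=-(18)=-18
add edx, 3 → edx=(-18)+3=-15
halt.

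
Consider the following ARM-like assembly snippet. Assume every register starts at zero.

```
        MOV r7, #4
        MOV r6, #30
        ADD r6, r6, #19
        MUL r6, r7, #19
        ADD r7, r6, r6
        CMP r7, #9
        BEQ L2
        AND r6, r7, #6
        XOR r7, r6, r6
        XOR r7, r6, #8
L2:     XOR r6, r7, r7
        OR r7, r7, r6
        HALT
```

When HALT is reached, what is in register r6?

0

r7=4
r6=30
r6=30+19=49
r6=4*19=76
r7=76+76=152
CMP r7, #9  (cmp 152,9)
BEQ L2: not taken
r6=152&6=0
r7=0^0=0
r7=0^8=8
r6=8^8=0
r7=8|0=8
halt.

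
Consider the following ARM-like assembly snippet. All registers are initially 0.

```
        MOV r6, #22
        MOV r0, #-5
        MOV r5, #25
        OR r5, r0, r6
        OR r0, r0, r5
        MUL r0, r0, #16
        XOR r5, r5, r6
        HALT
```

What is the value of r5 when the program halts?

-23

after MOV r6, #22: r6=22
after MOV r0, #-5: r0=-5
after MOV r5, #25: r5=25
after OR r5, r0, r6: r5=(-5)|22=-1
after OR r0, r0, r5: r0=(-5)|(-1)=-1
after MUL r0, r0, #16: r0=(-1)*16=-16
after XOR r5, r5, r6: r5=(-1)^22=-23
halt.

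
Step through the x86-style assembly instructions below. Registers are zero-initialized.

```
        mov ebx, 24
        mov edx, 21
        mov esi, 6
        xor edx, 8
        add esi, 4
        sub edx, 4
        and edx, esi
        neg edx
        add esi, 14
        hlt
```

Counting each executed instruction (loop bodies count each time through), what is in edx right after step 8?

-8

after mov ebx, 24: ebx=24
after mov edx, 21: edx=21
after mov esi, 6: esi=6
after xor edx, 8: edx=21^8=29
after add esi, 4: esi=6+4=10
after sub edx, 4: edx=29-4=25
after and edx, esi: edx=25&10=8
after neg edx: edx=-(8)=-8
After step 8: edx = -8.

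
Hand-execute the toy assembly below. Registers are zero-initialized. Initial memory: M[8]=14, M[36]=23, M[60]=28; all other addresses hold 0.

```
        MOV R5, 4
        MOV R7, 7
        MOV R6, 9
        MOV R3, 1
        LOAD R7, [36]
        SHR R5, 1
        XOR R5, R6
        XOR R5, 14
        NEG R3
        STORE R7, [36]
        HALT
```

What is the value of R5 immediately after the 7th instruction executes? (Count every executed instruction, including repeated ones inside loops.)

R5=4
R7=7
R6=9
R3=1
R7=M[36]=23
R5=4>>1=2
R5=2^9=11
After step 7: R5 = 11.

11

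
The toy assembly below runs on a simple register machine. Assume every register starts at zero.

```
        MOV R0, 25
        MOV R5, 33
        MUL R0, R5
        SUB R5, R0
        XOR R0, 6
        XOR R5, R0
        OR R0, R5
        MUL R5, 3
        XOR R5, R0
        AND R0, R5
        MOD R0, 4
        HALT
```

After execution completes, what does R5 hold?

MOV R0, 25 → R0=25
MOV R5, 33 → R5=33
MUL R0, R5 → R0=25*33=825
SUB R5, R0 → R5=33-825=-792
XOR R0, 6 → R0=825^6=831
XOR R5, R0 → R5=(-792)^831=-41
OR R0, R5 → R0=831|(-41)=-1
MUL R5, 3 → R5=(-41)*3=-123
XOR R5, R0 → R5=(-123)^(-1)=122
AND R0, R5 → R0=(-1)&122=122
MOD R0, 4 → R0=122%4=2
halt.

122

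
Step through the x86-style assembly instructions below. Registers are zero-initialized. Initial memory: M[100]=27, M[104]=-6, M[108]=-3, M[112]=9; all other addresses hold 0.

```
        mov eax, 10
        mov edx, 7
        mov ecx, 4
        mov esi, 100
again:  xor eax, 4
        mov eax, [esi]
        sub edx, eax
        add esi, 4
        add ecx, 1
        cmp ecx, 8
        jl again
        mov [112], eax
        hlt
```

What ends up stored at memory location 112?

9

mov eax, 10 → eax=10
mov edx, 7 → edx=7
mov ecx, 4 → ecx=4
mov esi, 100 → esi=100
xor eax, 4 → eax=10^4=14
mov eax, [esi] → eax=M[100]=27
sub edx, eax → edx=7-27=-20
add esi, 4 → esi=100+4=104
add ecx, 1 → ecx=4+1=5
cmp ecx, 8  (cmp 5,8)
jl again: taken
xor eax, 4 → eax=27^4=31
mov eax, [esi] → eax=M[104]=-6
sub edx, eax → edx=(-20)-(-6)=-14
add esi, 4 → esi=104+4=108
add ecx, 1 → ecx=5+1=6
cmp ecx, 8  (cmp 6,8)
jl again: taken
xor eax, 4 → eax=(-6)^4=-2
mov eax, [esi] → eax=M[108]=-3
sub edx, eax → edx=(-14)-(-3)=-11
add esi, 4 → esi=108+4=112
add ecx, 1 → ecx=6+1=7
cmp ecx, 8  (cmp 7,8)
jl again: taken
xor eax, 4 → eax=(-3)^4=-7
mov eax, [esi] → eax=M[112]=9
sub edx, eax → edx=(-11)-9=-20
add esi, 4 → esi=112+4=116
add ecx, 1 → ecx=7+1=8
cmp ecx, 8  (cmp 8,8)
jl again: not taken
mov [112], eax → M[112]=9
halt.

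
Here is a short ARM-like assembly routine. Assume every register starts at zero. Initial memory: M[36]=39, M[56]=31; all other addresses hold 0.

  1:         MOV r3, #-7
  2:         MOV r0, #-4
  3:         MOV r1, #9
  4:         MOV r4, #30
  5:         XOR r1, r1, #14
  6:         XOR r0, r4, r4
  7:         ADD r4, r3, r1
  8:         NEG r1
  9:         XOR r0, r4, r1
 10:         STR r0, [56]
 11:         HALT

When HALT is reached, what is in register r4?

0

after MOV r3, #-7: r3=-7
after MOV r0, #-4: r0=-4
after MOV r1, #9: r1=9
after MOV r4, #30: r4=30
after XOR r1, r1, #14: r1=9^14=7
after XOR r0, r4, r4: r0=30^30=0
after ADD r4, r3, r1: r4=(-7)+7=0
after NEG r1: r1=-(7)=-7
after XOR r0, r4, r1: r0=0^(-7)=-7
STR r0, [56] → M[56]=-7
halt.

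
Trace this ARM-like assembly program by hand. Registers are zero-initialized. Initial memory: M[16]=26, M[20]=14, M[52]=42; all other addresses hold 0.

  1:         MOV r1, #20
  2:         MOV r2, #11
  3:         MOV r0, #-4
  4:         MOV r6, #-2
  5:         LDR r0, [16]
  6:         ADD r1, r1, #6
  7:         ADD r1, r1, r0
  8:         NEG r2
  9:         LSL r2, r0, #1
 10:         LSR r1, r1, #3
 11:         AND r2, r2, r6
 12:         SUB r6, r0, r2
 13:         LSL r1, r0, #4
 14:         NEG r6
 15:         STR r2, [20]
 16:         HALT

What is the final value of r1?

MOV r1, #20 → r1=20
MOV r2, #11 → r2=11
MOV r0, #-4 → r0=-4
MOV r6, #-2 → r6=-2
LDR r0, [16] → r0=M[16]=26
ADD r1, r1, #6 → r1=20+6=26
ADD r1, r1, r0 → r1=26+26=52
NEG r2 → r2=-(11)=-11
LSL r2, r0, #1 → r2=26<<1=52
LSR r1, r1, #3 → r1=52>>3=6
AND r2, r2, r6 → r2=52&(-2)=52
SUB r6, r0, r2 → r6=26-52=-26
LSL r1, r0, #4 → r1=26<<4=416
NEG r6 → r6=-(-26)=26
STR r2, [20] → M[20]=52
halt.

416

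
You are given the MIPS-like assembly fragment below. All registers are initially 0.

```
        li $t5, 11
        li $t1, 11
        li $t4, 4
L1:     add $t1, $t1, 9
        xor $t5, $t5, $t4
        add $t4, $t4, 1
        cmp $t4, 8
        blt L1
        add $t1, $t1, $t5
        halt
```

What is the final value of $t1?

58

li $t5, 11 → $t5=11
li $t1, 11 → $t1=11
li $t4, 4 → $t4=4
add $t1, $t1, 9 → $t1=11+9=20
xor $t5, $t5, $t4 → $t5=11^4=15
add $t4, $t4, 1 → $t4=4+1=5
cmp $t4, 8  (cmp 5,8)
blt L1: taken
add $t1, $t1, 9 → $t1=20+9=29
xor $t5, $t5, $t4 → $t5=15^5=10
add $t4, $t4, 1 → $t4=5+1=6
cmp $t4, 8  (cmp 6,8)
blt L1: taken
add $t1, $t1, 9 → $t1=29+9=38
xor $t5, $t5, $t4 → $t5=10^6=12
add $t4, $t4, 1 → $t4=6+1=7
cmp $t4, 8  (cmp 7,8)
blt L1: taken
add $t1, $t1, 9 → $t1=38+9=47
xor $t5, $t5, $t4 → $t5=12^7=11
add $t4, $t4, 1 → $t4=7+1=8
cmp $t4, 8  (cmp 8,8)
blt L1: not taken
add $t1, $t1, $t5 → $t1=47+11=58
halt.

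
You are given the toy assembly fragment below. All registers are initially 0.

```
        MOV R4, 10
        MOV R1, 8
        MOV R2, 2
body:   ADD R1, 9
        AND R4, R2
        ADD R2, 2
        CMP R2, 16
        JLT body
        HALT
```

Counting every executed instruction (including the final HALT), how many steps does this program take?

after MOV R4, 10: R4=10
after MOV R1, 8: R1=8
after MOV R2, 2: R2=2
after ADD R1, 9: R1=8+9=17
after AND R4, R2: R4=10&2=2
after ADD R2, 2: R2=2+2=4
CMP R2, 16  (cmp 4,16)
JLT body: taken
after ADD R1, 9: R1=17+9=26
after AND R4, R2: R4=2&4=0
after ADD R2, 2: R2=4+2=6
CMP R2, 16  (cmp 6,16)
JLT body: taken
after ADD R1, 9: R1=26+9=35
after AND R4, R2: R4=0&6=0
after ADD R2, 2: R2=6+2=8
CMP R2, 16  (cmp 8,16)
JLT body: taken
after ADD R1, 9: R1=35+9=44
after AND R4, R2: R4=0&8=0
after ADD R2, 2: R2=8+2=10
CMP R2, 16  (cmp 10,16)
JLT body: taken
after ADD R1, 9: R1=44+9=53
after AND R4, R2: R4=0&10=0
after ADD R2, 2: R2=10+2=12
CMP R2, 16  (cmp 12,16)
JLT body: taken
after ADD R1, 9: R1=53+9=62
after AND R4, R2: R4=0&12=0
after ADD R2, 2: R2=12+2=14
CMP R2, 16  (cmp 14,16)
JLT body: taken
after ADD R1, 9: R1=62+9=71
after AND R4, R2: R4=0&14=0
after ADD R2, 2: R2=14+2=16
CMP R2, 16  (cmp 16,16)
JLT body: not taken
halt.
Total executed instructions: 39.

39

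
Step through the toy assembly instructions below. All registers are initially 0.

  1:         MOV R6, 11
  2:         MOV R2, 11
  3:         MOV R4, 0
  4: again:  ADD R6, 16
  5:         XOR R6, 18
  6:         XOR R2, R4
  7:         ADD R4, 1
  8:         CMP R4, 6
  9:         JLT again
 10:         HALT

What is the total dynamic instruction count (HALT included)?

40

MOV R6, 11 → R6=11
MOV R2, 11 → R2=11
MOV R4, 0 → R4=0
ADD R6, 16 → R6=11+16=27
XOR R6, 18 → R6=27^18=9
XOR R2, R4 → R2=11^0=11
ADD R4, 1 → R4=0+1=1
CMP R4, 6  (cmp 1,6)
JLT again: taken
ADD R6, 16 → R6=9+16=25
XOR R6, 18 → R6=25^18=11
XOR R2, R4 → R2=11^1=10
ADD R4, 1 → R4=1+1=2
CMP R4, 6  (cmp 2,6)
JLT again: taken
ADD R6, 16 → R6=11+16=27
XOR R6, 18 → R6=27^18=9
XOR R2, R4 → R2=10^2=8
ADD R4, 1 → R4=2+1=3
CMP R4, 6  (cmp 3,6)
JLT again: taken
ADD R6, 16 → R6=9+16=25
XOR R6, 18 → R6=25^18=11
XOR R2, R4 → R2=8^3=11
ADD R4, 1 → R4=3+1=4
CMP R4, 6  (cmp 4,6)
JLT again: taken
ADD R6, 16 → R6=11+16=27
XOR R6, 18 → R6=27^18=9
XOR R2, R4 → R2=11^4=15
ADD R4, 1 → R4=4+1=5
CMP R4, 6  (cmp 5,6)
JLT again: taken
ADD R6, 16 → R6=9+16=25
XOR R6, 18 → R6=25^18=11
XOR R2, R4 → R2=15^5=10
ADD R4, 1 → R4=5+1=6
CMP R4, 6  (cmp 6,6)
JLT again: not taken
halt.
Total executed instructions: 40.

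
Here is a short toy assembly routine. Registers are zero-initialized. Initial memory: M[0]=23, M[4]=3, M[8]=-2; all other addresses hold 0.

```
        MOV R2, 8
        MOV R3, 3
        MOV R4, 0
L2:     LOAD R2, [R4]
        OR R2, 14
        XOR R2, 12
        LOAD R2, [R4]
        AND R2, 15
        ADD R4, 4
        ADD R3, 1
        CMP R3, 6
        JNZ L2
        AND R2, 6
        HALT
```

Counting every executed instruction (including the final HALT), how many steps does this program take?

32

MOV R2, 8 → R2=8
MOV R3, 3 → R3=3
MOV R4, 0 → R4=0
LOAD R2, [R4] → R2=M[0]=23
OR R2, 14 → R2=23|14=31
XOR R2, 12 → R2=31^12=19
LOAD R2, [R4] → R2=M[0]=23
AND R2, 15 → R2=23&15=7
ADD R4, 4 → R4=0+4=4
ADD R3, 1 → R3=3+1=4
CMP R3, 6  (cmp 4,6)
JNZ L2: taken
LOAD R2, [R4] → R2=M[4]=3
OR R2, 14 → R2=3|14=15
XOR R2, 12 → R2=15^12=3
LOAD R2, [R4] → R2=M[4]=3
AND R2, 15 → R2=3&15=3
ADD R4, 4 → R4=4+4=8
ADD R3, 1 → R3=4+1=5
CMP R3, 6  (cmp 5,6)
JNZ L2: taken
LOAD R2, [R4] → R2=M[8]=-2
OR R2, 14 → R2=(-2)|14=-2
XOR R2, 12 → R2=(-2)^12=-14
LOAD R2, [R4] → R2=M[8]=-2
AND R2, 15 → R2=(-2)&15=14
ADD R4, 4 → R4=8+4=12
ADD R3, 1 → R3=5+1=6
CMP R3, 6  (cmp 6,6)
JNZ L2: not taken
AND R2, 6 → R2=14&6=6
halt.
Total executed instructions: 32.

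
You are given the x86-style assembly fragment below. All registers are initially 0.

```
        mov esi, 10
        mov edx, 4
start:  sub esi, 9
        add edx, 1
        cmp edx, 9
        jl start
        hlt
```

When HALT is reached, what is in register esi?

after mov esi, 10: esi=10
after mov edx, 4: edx=4
after sub esi, 9: esi=10-9=1
after add edx, 1: edx=4+1=5
cmp edx, 9  (cmp 5,9)
jl start: taken
after sub esi, 9: esi=1-9=-8
after add edx, 1: edx=5+1=6
cmp edx, 9  (cmp 6,9)
jl start: taken
after sub esi, 9: esi=(-8)-9=-17
after add edx, 1: edx=6+1=7
cmp edx, 9  (cmp 7,9)
jl start: taken
after sub esi, 9: esi=(-17)-9=-26
after add edx, 1: edx=7+1=8
cmp edx, 9  (cmp 8,9)
jl start: taken
after sub esi, 9: esi=(-26)-9=-35
after add edx, 1: edx=8+1=9
cmp edx, 9  (cmp 9,9)
jl start: not taken
halt.

-35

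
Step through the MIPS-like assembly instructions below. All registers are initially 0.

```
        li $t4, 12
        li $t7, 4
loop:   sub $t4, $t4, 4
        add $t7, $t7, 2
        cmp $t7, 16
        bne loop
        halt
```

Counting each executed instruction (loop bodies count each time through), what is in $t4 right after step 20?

li $t4, 12 → $t4=12
li $t7, 4 → $t7=4
sub $t4, $t4, 4 → $t4=12-4=8
add $t7, $t7, 2 → $t7=4+2=6
cmp $t7, 16  (cmp 6,16)
bne loop: taken
sub $t4, $t4, 4 → $t4=8-4=4
add $t7, $t7, 2 → $t7=6+2=8
cmp $t7, 16  (cmp 8,16)
bne loop: taken
sub $t4, $t4, 4 → $t4=4-4=0
add $t7, $t7, 2 → $t7=8+2=10
cmp $t7, 16  (cmp 10,16)
bne loop: taken
sub $t4, $t4, 4 → $t4=0-4=-4
add $t7, $t7, 2 → $t7=10+2=12
cmp $t7, 16  (cmp 12,16)
bne loop: taken
sub $t4, $t4, 4 → $t4=(-4)-4=-8
add $t7, $t7, 2 → $t7=12+2=14
After step 20: $t4 = -8.

-8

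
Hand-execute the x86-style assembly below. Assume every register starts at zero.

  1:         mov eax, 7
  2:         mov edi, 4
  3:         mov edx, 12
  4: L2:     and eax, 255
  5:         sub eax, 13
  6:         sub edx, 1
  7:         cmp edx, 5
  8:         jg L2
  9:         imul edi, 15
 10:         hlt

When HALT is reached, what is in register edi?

60

after mov eax, 7: eax=7
after mov edi, 4: edi=4
after mov edx, 12: edx=12
after and eax, 255: eax=7&255=7
after sub eax, 13: eax=7-13=-6
after sub edx, 1: edx=12-1=11
cmp edx, 5  (cmp 11,5)
jg L2: taken
after and eax, 255: eax=(-6)&255=250
after sub eax, 13: eax=250-13=237
after sub edx, 1: edx=11-1=10
cmp edx, 5  (cmp 10,5)
jg L2: taken
after and eax, 255: eax=237&255=237
after sub eax, 13: eax=237-13=224
after sub edx, 1: edx=10-1=9
cmp edx, 5  (cmp 9,5)
jg L2: taken
after and eax, 255: eax=224&255=224
after sub eax, 13: eax=224-13=211
after sub edx, 1: edx=9-1=8
cmp edx, 5  (cmp 8,5)
jg L2: taken
after and eax, 255: eax=211&255=211
after sub eax, 13: eax=211-13=198
after sub edx, 1: edx=8-1=7
cmp edx, 5  (cmp 7,5)
jg L2: taken
after and eax, 255: eax=198&255=198
after sub eax, 13: eax=198-13=185
after sub edx, 1: edx=7-1=6
cmp edx, 5  (cmp 6,5)
jg L2: taken
after and eax, 255: eax=185&255=185
after sub eax, 13: eax=185-13=172
after sub edx, 1: edx=6-1=5
cmp edx, 5  (cmp 5,5)
jg L2: not taken
after imul edi, 15: edi=4*15=60
halt.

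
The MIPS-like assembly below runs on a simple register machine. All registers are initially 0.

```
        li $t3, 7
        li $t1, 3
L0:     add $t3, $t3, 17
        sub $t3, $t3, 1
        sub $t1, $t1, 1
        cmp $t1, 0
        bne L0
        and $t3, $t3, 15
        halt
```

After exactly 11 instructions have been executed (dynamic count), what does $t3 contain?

39

after li $t3, 7: $t3=7
after li $t1, 3: $t1=3
after add $t3, $t3, 17: $t3=7+17=24
after sub $t3, $t3, 1: $t3=24-1=23
after sub $t1, $t1, 1: $t1=3-1=2
cmp $t1, 0  (cmp 2,0)
bne L0: taken
after add $t3, $t3, 17: $t3=23+17=40
after sub $t3, $t3, 1: $t3=40-1=39
after sub $t1, $t1, 1: $t1=2-1=1
cmp $t1, 0  (cmp 1,0)
After step 11: $t3 = 39.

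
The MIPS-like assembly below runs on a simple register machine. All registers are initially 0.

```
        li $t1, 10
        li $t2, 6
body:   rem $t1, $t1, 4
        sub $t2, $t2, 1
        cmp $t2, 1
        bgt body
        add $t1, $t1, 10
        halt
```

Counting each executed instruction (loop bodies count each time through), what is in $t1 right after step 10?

2

li $t1, 10 → $t1=10
li $t2, 6 → $t2=6
rem $t1, $t1, 4 → $t1=10%4=2
sub $t2, $t2, 1 → $t2=6-1=5
cmp $t2, 1  (cmp 5,1)
bgt body: taken
rem $t1, $t1, 4 → $t1=2%4=2
sub $t2, $t2, 1 → $t2=5-1=4
cmp $t2, 1  (cmp 4,1)
bgt body: taken
After step 10: $t1 = 2.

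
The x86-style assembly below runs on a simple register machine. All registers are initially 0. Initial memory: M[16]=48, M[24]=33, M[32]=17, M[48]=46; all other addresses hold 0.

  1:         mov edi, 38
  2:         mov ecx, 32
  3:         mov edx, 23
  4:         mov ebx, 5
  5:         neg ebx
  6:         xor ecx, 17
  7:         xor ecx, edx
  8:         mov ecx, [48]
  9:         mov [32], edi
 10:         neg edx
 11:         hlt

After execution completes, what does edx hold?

-23

edi=38
ecx=32
edx=23
ebx=5
ebx=-(5)=-5
ecx=32^17=49
ecx=49^23=38
ecx=M[48]=46
mov [32], edi → M[32]=38
edx=-(23)=-23
halt.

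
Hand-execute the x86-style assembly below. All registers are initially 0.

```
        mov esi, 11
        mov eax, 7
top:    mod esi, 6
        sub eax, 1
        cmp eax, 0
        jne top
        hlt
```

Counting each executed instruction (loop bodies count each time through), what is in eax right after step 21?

2

after mov esi, 11: esi=11
after mov eax, 7: eax=7
after mod esi, 6: esi=11%6=5
after sub eax, 1: eax=7-1=6
cmp eax, 0  (cmp 6,0)
jne top: taken
after mod esi, 6: esi=5%6=5
after sub eax, 1: eax=6-1=5
cmp eax, 0  (cmp 5,0)
jne top: taken
after mod esi, 6: esi=5%6=5
after sub eax, 1: eax=5-1=4
cmp eax, 0  (cmp 4,0)
jne top: taken
after mod esi, 6: esi=5%6=5
after sub eax, 1: eax=4-1=3
cmp eax, 0  (cmp 3,0)
jne top: taken
after mod esi, 6: esi=5%6=5
after sub eax, 1: eax=3-1=2
cmp eax, 0  (cmp 2,0)
After step 21: eax = 2.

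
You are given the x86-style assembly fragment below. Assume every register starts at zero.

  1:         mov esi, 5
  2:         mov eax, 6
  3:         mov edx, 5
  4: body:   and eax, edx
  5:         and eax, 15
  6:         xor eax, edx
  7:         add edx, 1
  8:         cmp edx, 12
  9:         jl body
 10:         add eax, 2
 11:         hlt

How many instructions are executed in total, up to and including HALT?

mov esi, 5 → esi=5
mov eax, 6 → eax=6
mov edx, 5 → edx=5
and eax, edx → eax=6&5=4
and eax, 15 → eax=4&15=4
xor eax, edx → eax=4^5=1
add edx, 1 → edx=5+1=6
cmp edx, 12  (cmp 6,12)
jl body: taken
and eax, edx → eax=1&6=0
and eax, 15 → eax=0&15=0
xor eax, edx → eax=0^6=6
add edx, 1 → edx=6+1=7
cmp edx, 12  (cmp 7,12)
jl body: taken
and eax, edx → eax=6&7=6
and eax, 15 → eax=6&15=6
xor eax, edx → eax=6^7=1
add edx, 1 → edx=7+1=8
cmp edx, 12  (cmp 8,12)
jl body: taken
and eax, edx → eax=1&8=0
and eax, 15 → eax=0&15=0
xor eax, edx → eax=0^8=8
add edx, 1 → edx=8+1=9
cmp edx, 12  (cmp 9,12)
jl body: taken
and eax, edx → eax=8&9=8
and eax, 15 → eax=8&15=8
xor eax, edx → eax=8^9=1
add edx, 1 → edx=9+1=10
cmp edx, 12  (cmp 10,12)
jl body: taken
and eax, edx → eax=1&10=0
and eax, 15 → eax=0&15=0
xor eax, edx → eax=0^10=10
add edx, 1 → edx=10+1=11
cmp edx, 12  (cmp 11,12)
jl body: taken
and eax, edx → eax=10&11=10
and eax, 15 → eax=10&15=10
xor eax, edx → eax=10^11=1
add edx, 1 → edx=11+1=12
cmp edx, 12  (cmp 12,12)
jl body: not taken
add eax, 2 → eax=1+2=3
halt.
Total executed instructions: 47.

47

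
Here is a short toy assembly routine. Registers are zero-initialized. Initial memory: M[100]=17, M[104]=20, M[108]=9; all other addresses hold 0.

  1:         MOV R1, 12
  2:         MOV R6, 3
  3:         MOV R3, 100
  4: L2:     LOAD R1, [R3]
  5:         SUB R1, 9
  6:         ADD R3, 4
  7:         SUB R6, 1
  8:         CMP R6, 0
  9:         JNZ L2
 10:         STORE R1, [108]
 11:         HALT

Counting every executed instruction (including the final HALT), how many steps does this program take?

23

MOV R1, 12 → R1=12
MOV R6, 3 → R6=3
MOV R3, 100 → R3=100
LOAD R1, [R3] → R1=M[100]=17
SUB R1, 9 → R1=17-9=8
ADD R3, 4 → R3=100+4=104
SUB R6, 1 → R6=3-1=2
CMP R6, 0  (cmp 2,0)
JNZ L2: taken
LOAD R1, [R3] → R1=M[104]=20
SUB R1, 9 → R1=20-9=11
ADD R3, 4 → R3=104+4=108
SUB R6, 1 → R6=2-1=1
CMP R6, 0  (cmp 1,0)
JNZ L2: taken
LOAD R1, [R3] → R1=M[108]=9
SUB R1, 9 → R1=9-9=0
ADD R3, 4 → R3=108+4=112
SUB R6, 1 → R6=1-1=0
CMP R6, 0  (cmp 0,0)
JNZ L2: not taken
STORE R1, [108] → M[108]=0
halt.
Total executed instructions: 23.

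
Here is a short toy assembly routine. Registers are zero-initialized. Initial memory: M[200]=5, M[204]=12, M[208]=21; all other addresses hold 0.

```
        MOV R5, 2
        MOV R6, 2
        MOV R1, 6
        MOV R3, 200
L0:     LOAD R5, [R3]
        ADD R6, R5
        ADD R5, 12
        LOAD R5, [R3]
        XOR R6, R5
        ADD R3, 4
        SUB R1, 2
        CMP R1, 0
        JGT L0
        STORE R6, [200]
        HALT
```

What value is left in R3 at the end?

after MOV R5, 2: R5=2
after MOV R6, 2: R6=2
after MOV R1, 6: R1=6
after MOV R3, 200: R3=200
after LOAD R5, [R3]: R5=M[200]=5
after ADD R6, R5: R6=2+5=7
after ADD R5, 12: R5=5+12=17
after LOAD R5, [R3]: R5=M[200]=5
after XOR R6, R5: R6=7^5=2
after ADD R3, 4: R3=200+4=204
after SUB R1, 2: R1=6-2=4
CMP R1, 0  (cmp 4,0)
JGT L0: taken
after LOAD R5, [R3]: R5=M[204]=12
after ADD R6, R5: R6=2+12=14
after ADD R5, 12: R5=12+12=24
after LOAD R5, [R3]: R5=M[204]=12
after XOR R6, R5: R6=14^12=2
after ADD R3, 4: R3=204+4=208
after SUB R1, 2: R1=4-2=2
CMP R1, 0  (cmp 2,0)
JGT L0: taken
after LOAD R5, [R3]: R5=M[208]=21
after ADD R6, R5: R6=2+21=23
after ADD R5, 12: R5=21+12=33
after LOAD R5, [R3]: R5=M[208]=21
after XOR R6, R5: R6=23^21=2
after ADD R3, 4: R3=208+4=212
after SUB R1, 2: R1=2-2=0
CMP R1, 0  (cmp 0,0)
JGT L0: not taken
STORE R6, [200] → M[200]=2
halt.

212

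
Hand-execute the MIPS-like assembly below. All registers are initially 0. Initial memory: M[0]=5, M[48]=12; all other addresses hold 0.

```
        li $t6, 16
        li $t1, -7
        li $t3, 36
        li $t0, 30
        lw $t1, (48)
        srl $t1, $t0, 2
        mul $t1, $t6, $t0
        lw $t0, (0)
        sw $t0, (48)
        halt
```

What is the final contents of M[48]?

5

li $t6, 16 → $t6=16
li $t1, -7 → $t1=-7
li $t3, 36 → $t3=36
li $t0, 30 → $t0=30
lw $t1, (48) → $t1=M[48]=12
srl $t1, $t0, 2 → $t1=30>>2=7
mul $t1, $t6, $t0 → $t1=16*30=480
lw $t0, (0) → $t0=M[0]=5
sw $t0, (48) → M[48]=5
halt.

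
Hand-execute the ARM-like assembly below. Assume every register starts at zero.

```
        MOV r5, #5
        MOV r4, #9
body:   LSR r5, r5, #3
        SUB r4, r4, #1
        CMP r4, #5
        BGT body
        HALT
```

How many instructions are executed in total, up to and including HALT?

MOV r5, #5 → r5=5
MOV r4, #9 → r4=9
LSR r5, r5, #3 → r5=5>>3=0
SUB r4, r4, #1 → r4=9-1=8
CMP r4, #5  (cmp 8,5)
BGT body: taken
LSR r5, r5, #3 → r5=0>>3=0
SUB r4, r4, #1 → r4=8-1=7
CMP r4, #5  (cmp 7,5)
BGT body: taken
LSR r5, r5, #3 → r5=0>>3=0
SUB r4, r4, #1 → r4=7-1=6
CMP r4, #5  (cmp 6,5)
BGT body: taken
LSR r5, r5, #3 → r5=0>>3=0
SUB r4, r4, #1 → r4=6-1=5
CMP r4, #5  (cmp 5,5)
BGT body: not taken
halt.
Total executed instructions: 19.

19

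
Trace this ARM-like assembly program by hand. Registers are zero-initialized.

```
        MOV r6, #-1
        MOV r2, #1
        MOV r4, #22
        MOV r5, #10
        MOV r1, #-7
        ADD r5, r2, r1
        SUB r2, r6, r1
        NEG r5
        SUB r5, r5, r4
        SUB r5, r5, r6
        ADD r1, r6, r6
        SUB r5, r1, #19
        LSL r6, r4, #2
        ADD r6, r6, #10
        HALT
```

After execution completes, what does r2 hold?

MOV r6, #-1 → r6=-1
MOV r2, #1 → r2=1
MOV r4, #22 → r4=22
MOV r5, #10 → r5=10
MOV r1, #-7 → r1=-7
ADD r5, r2, r1 → r5=1+(-7)=-6
SUB r2, r6, r1 → r2=(-1)-(-7)=6
NEG r5 → r5=-(-6)=6
SUB r5, r5, r4 → r5=6-22=-16
SUB r5, r5, r6 → r5=(-16)-(-1)=-15
ADD r1, r6, r6 → r1=(-1)+(-1)=-2
SUB r5, r1, #19 → r5=(-2)-19=-21
LSL r6, r4, #2 → r6=22<<2=88
ADD r6, r6, #10 → r6=88+10=98
halt.

6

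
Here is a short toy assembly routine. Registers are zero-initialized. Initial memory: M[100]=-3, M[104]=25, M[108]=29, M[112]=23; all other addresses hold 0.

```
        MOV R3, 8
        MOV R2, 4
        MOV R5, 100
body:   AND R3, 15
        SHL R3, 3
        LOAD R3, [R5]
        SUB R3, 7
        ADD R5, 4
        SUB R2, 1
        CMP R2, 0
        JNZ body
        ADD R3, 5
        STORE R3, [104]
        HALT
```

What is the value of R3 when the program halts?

21

MOV R3, 8 → R3=8
MOV R2, 4 → R2=4
MOV R5, 100 → R5=100
AND R3, 15 → R3=8&15=8
SHL R3, 3 → R3=8<<3=64
LOAD R3, [R5] → R3=M[100]=-3
SUB R3, 7 → R3=(-3)-7=-10
ADD R5, 4 → R5=100+4=104
SUB R2, 1 → R2=4-1=3
CMP R2, 0  (cmp 3,0)
JNZ body: taken
AND R3, 15 → R3=(-10)&15=6
SHL R3, 3 → R3=6<<3=48
LOAD R3, [R5] → R3=M[104]=25
SUB R3, 7 → R3=25-7=18
ADD R5, 4 → R5=104+4=108
SUB R2, 1 → R2=3-1=2
CMP R2, 0  (cmp 2,0)
JNZ body: taken
AND R3, 15 → R3=18&15=2
SHL R3, 3 → R3=2<<3=16
LOAD R3, [R5] → R3=M[108]=29
SUB R3, 7 → R3=29-7=22
ADD R5, 4 → R5=108+4=112
SUB R2, 1 → R2=2-1=1
CMP R2, 0  (cmp 1,0)
JNZ body: taken
AND R3, 15 → R3=22&15=6
SHL R3, 3 → R3=6<<3=48
LOAD R3, [R5] → R3=M[112]=23
SUB R3, 7 → R3=23-7=16
ADD R5, 4 → R5=112+4=116
SUB R2, 1 → R2=1-1=0
CMP R2, 0  (cmp 0,0)
JNZ body: not taken
ADD R3, 5 → R3=16+5=21
STORE R3, [104] → M[104]=21
halt.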